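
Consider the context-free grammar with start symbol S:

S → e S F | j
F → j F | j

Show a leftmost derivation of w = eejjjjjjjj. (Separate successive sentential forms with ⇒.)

S ⇒ eSF ⇒ eeSFF ⇒ eejFF ⇒ eejjFF ⇒ eejjjFF ⇒ eejjjjFF ⇒ eejjjjjFF ⇒ eejjjjjjF ⇒ eejjjjjjjF ⇒ eejjjjjjjj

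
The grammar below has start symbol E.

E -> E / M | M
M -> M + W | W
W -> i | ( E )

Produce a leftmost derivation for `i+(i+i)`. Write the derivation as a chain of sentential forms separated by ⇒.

E ⇒ M ⇒ M+W ⇒ W+W ⇒ i+W ⇒ i+(E) ⇒ i+(M) ⇒ i+(M+W) ⇒ i+(W+W) ⇒ i+(i+W) ⇒ i+(i+i)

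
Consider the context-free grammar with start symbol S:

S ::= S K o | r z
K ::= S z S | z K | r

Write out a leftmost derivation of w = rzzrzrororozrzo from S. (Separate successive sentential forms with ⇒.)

S ⇒ SKo ⇒ rzKo ⇒ rzzKo ⇒ rzzSzSo ⇒ rzzSKozSo ⇒ rzzSKoKozSo ⇒ rzzSKoKoKozSo ⇒ rzzrzKoKoKozSo ⇒ rzzrzroKoKozSo ⇒ rzzrzroroKozSo ⇒ rzzrzrororozSo ⇒ rzzrzrororozrzo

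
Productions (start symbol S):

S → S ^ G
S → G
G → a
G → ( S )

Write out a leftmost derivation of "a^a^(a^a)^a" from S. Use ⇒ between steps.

S ⇒ S^G   [S → S ^ G]
S^G ⇒ S^G^G   [S → S ^ G]
S^G^G ⇒ S^G^G^G   [S → S ^ G]
S^G^G^G ⇒ G^G^G^G   [S → G]
G^G^G^G ⇒ a^G^G^G   [G → a]
a^G^G^G ⇒ a^a^G^G   [G → a]
a^a^G^G ⇒ a^a^(S)^G   [G → ( S )]
a^a^(S)^G ⇒ a^a^(S^G)^G   [S → S ^ G]
a^a^(S^G)^G ⇒ a^a^(G^G)^G   [S → G]
a^a^(G^G)^G ⇒ a^a^(a^G)^G   [G → a]
a^a^(a^G)^G ⇒ a^a^(a^a)^G   [G → a]
a^a^(a^a)^G ⇒ a^a^(a^a)^a   [G → a]

S ⇒ S^G ⇒ S^G^G ⇒ S^G^G^G ⇒ G^G^G^G ⇒ a^G^G^G ⇒ a^a^G^G ⇒ a^a^(S)^G ⇒ a^a^(S^G)^G ⇒ a^a^(G^G)^G ⇒ a^a^(a^G)^G ⇒ a^a^(a^a)^G ⇒ a^a^(a^a)^a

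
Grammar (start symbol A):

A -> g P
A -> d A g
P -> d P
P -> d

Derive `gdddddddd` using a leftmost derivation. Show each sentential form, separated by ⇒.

A ⇒ gP   [A -> g P]
gP ⇒ gdP   [P -> d P]
gdP ⇒ gddP   [P -> d P]
gddP ⇒ gdddP   [P -> d P]
gdddP ⇒ gddddP   [P -> d P]
gddddP ⇒ gdddddP   [P -> d P]
gdddddP ⇒ gddddddP   [P -> d P]
gddddddP ⇒ gdddddddP   [P -> d P]
gdddddddP ⇒ gdddddddd   [P -> d]

A ⇒ gP ⇒ gdP ⇒ gddP ⇒ gdddP ⇒ gddddP ⇒ gdddddP ⇒ gddddddP ⇒ gdddddddP ⇒ gdddddddd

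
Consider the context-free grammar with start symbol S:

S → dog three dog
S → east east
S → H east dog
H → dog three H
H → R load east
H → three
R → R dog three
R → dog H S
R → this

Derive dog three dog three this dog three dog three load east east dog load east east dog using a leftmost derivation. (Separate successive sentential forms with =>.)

S => H east dog => dog three H east dog => dog three R load east east dog => dog three dog H S load east east dog => dog three dog three S load east east dog => dog three dog three H east dog load east east dog => dog three dog three R load east east dog load east east dog => dog three dog three R dog three load east east dog load east east dog => dog three dog three R dog three dog three load east east dog load east east dog => dog three dog three this dog three dog three load east east dog load east east dog

S => H east dog   [S → H east dog]
H east dog => dog three H east dog   [H → dog three H]
dog three H east dog => dog three R load east east dog   [H → R load east]
dog three R load east east dog => dog three dog H S load east east dog   [R → dog H S]
dog three dog H S load east east dog => dog three dog three S load east east dog   [H → three]
dog three dog three S load east east dog => dog three dog three H east dog load east east dog   [S → H east dog]
dog three dog three H east dog load east east dog => dog three dog three R load east east dog load east east dog   [H → R load east]
dog three dog three R load east east dog load east east dog => dog three dog three R dog three load east east dog load east east dog   [R → R dog three]
dog three dog three R dog three load east east dog load east east dog => dog three dog three R dog three dog three load east east dog load east east dog   [R → R dog three]
dog three dog three R dog three dog three load east east dog load east east dog => dog three dog three this dog three dog three load east east dog load east east dog   [R → this]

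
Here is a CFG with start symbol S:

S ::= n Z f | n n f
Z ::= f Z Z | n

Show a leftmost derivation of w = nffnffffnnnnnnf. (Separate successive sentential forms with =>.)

S => nZf => nfZZf => nffZZZf => nffnZZf => nffnfZZZf => nffnffZZZZf => nffnfffZZZZZf => nffnffffZZZZZZf => nffnffffnZZZZZf => nffnffffnnZZZZf => nffnffffnnnZZZf => nffnffffnnnnZZf => nffnffffnnnnnZf => nffnffffnnnnnnf

S => nZf   [S ::= n Z f]
nZf => nfZZf   [Z ::= f Z Z]
nfZZf => nffZZZf   [Z ::= f Z Z]
nffZZZf => nffnZZf   [Z ::= n]
nffnZZf => nffnfZZZf   [Z ::= f Z Z]
nffnfZZZf => nffnffZZZZf   [Z ::= f Z Z]
nffnffZZZZf => nffnfffZZZZZf   [Z ::= f Z Z]
nffnfffZZZZZf => nffnffffZZZZZZf   [Z ::= f Z Z]
nffnffffZZZZZZf => nffnffffnZZZZZf   [Z ::= n]
nffnffffnZZZZZf => nffnffffnnZZZZf   [Z ::= n]
nffnffffnnZZZZf => nffnffffnnnZZZf   [Z ::= n]
nffnffffnnnZZZf => nffnffffnnnnZZf   [Z ::= n]
nffnffffnnnnZZf => nffnffffnnnnnZf   [Z ::= n]
nffnffffnnnnnZf => nffnffffnnnnnnf   [Z ::= n]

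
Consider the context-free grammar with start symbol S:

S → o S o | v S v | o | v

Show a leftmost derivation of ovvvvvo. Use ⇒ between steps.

S ⇒ oSo   [S → o S o]
oSo ⇒ ovSvo   [S → v S v]
ovSvo ⇒ ovvSvvo   [S → v S v]
ovvSvvo ⇒ ovvvvvo   [S → v]

S⇒oSo⇒ovSvo⇒ovvSvvo⇒ovvvvvo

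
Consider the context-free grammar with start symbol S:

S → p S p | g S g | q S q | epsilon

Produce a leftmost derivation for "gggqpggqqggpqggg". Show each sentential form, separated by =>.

S => gSg => ggSgg => gggSggg => gggqSqggg => gggqpSpqggg => gggqpgSgpqggg => gggqpggSggpqggg => gggqpggqSqggpqggg => gggqpggqqggpqggg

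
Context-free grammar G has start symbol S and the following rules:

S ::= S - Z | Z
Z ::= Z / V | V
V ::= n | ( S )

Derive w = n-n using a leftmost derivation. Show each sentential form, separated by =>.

S => S-Z   [S ::= S - Z]
S-Z => Z-Z   [S ::= Z]
Z-Z => V-Z   [Z ::= V]
V-Z => n-Z   [V ::= n]
n-Z => n-V   [Z ::= V]
n-V => n-n   [V ::= n]

S => S-Z => Z-Z => V-Z => n-Z => n-V => n-n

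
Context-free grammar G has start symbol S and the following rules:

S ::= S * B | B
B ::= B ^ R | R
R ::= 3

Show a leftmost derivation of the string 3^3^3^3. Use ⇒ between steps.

S⇒B⇒B^R⇒B^R^R⇒B^R^R^R⇒R^R^R^R⇒3^R^R^R⇒3^3^R^R⇒3^3^3^R⇒3^3^3^3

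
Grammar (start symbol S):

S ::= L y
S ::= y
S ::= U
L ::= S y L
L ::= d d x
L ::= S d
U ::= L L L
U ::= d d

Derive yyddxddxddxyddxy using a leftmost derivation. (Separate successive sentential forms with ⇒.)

S ⇒ Ly   [S ::= L y]
Ly ⇒ SyLy   [L ::= S y L]
SyLy ⇒ yyLy   [S ::= y]
yyLy ⇒ yySyLy   [L ::= S y L]
yySyLy ⇒ yyUyLy   [S ::= U]
yyUyLy ⇒ yyLLLyLy   [U ::= L L L]
yyLLLyLy ⇒ yyddxLLyLy   [L ::= d d x]
yyddxLLyLy ⇒ yyddxddxLyLy   [L ::= d d x]
yyddxddxLyLy ⇒ yyddxddxddxyLy   [L ::= d d x]
yyddxddxddxyLy ⇒ yyddxddxddxyddxy   [L ::= d d x]

S⇒Ly⇒SyLy⇒yyLy⇒yySyLy⇒yyUyLy⇒yyLLLyLy⇒yyddxLLyLy⇒yyddxddxLyLy⇒yyddxddxddxyLy⇒yyddxddxddxyddxy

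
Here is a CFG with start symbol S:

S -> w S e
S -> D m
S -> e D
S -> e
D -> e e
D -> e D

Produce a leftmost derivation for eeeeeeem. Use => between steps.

S => Dm   [S -> D m]
Dm => eDm   [D -> e D]
eDm => eeDm   [D -> e D]
eeDm => eeeDm   [D -> e D]
eeeDm => eeeeDm   [D -> e D]
eeeeDm => eeeeeDm   [D -> e D]
eeeeeDm => eeeeeeem   [D -> e e]

S => Dm => eDm => eeDm => eeeDm => eeeeDm => eeeeeDm => eeeeeeem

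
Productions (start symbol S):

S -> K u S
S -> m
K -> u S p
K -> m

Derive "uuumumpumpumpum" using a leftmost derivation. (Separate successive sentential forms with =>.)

S=>KuS=>uSpuS=>uKuSpuS=>uuSpuSpuS=>uuKuSpuSpuS=>uuuSpuSpuSpuS=>uuuKuSpuSpuSpuS=>uuumuSpuSpuSpuS=>uuumumpuSpuSpuS=>uuumumpumpuSpuS=>uuumumpumpumpuS=>uuumumpumpumpum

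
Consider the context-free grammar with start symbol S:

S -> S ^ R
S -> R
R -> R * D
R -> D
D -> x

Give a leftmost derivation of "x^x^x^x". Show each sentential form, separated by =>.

S => S^R   [S -> S ^ R]
S^R => S^R^R   [S -> S ^ R]
S^R^R => S^R^R^R   [S -> S ^ R]
S^R^R^R => R^R^R^R   [S -> R]
R^R^R^R => D^R^R^R   [R -> D]
D^R^R^R => x^R^R^R   [D -> x]
x^R^R^R => x^D^R^R   [R -> D]
x^D^R^R => x^x^R^R   [D -> x]
x^x^R^R => x^x^D^R   [R -> D]
x^x^D^R => x^x^x^R   [D -> x]
x^x^x^R => x^x^x^D   [R -> D]
x^x^x^D => x^x^x^x   [D -> x]

S => S^R => S^R^R => S^R^R^R => R^R^R^R => D^R^R^R => x^R^R^R => x^D^R^R => x^x^R^R => x^x^D^R => x^x^x^R => x^x^x^D => x^x^x^x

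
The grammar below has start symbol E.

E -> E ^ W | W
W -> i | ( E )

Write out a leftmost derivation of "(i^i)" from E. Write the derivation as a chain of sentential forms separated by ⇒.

E ⇒ W ⇒ (E) ⇒ (E^W) ⇒ (W^W) ⇒ (i^W) ⇒ (i^i)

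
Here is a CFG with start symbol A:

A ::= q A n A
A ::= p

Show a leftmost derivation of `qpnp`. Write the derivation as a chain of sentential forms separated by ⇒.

A ⇒ qAnA   [A ::= q A n A]
qAnA ⇒ qpnA   [A ::= p]
qpnA ⇒ qpnp   [A ::= p]

A ⇒ qAnA ⇒ qpnA ⇒ qpnp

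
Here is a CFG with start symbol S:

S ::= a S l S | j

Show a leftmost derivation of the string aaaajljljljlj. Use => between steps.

S => aSlS => aaSlSlS => aaaSlSlSlS => aaaaSlSlSlSlS => aaaajlSlSlSlS => aaaajljlSlSlS => aaaajljljlSlS => aaaajljljljlS => aaaajljljljlj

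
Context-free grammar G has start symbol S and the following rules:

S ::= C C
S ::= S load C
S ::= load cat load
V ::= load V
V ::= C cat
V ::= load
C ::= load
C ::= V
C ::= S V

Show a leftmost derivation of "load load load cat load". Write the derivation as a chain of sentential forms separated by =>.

S => C C => S V C => C C V C => V C V C => load C V C => load load V C => load load C cat C => load load load cat C => load load load cat load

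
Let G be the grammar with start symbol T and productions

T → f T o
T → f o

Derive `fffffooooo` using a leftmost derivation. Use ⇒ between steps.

T ⇒ fTo   [T → f T o]
fTo ⇒ ffToo   [T → f T o]
ffToo ⇒ fffTooo   [T → f T o]
fffTooo ⇒ ffffToooo   [T → f T o]
ffffToooo ⇒ fffffooooo   [T → f o]

T ⇒ fTo ⇒ ffToo ⇒ fffTooo ⇒ ffffToooo ⇒ fffffooooo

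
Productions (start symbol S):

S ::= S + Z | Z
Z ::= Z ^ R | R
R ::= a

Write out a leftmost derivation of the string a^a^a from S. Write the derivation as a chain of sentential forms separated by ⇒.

S ⇒ Z ⇒ Z^R ⇒ Z^R^R ⇒ R^R^R ⇒ a^R^R ⇒ a^a^R ⇒ a^a^a

S ⇒ Z   [S ::= Z]
Z ⇒ Z^R   [Z ::= Z ^ R]
Z^R ⇒ Z^R^R   [Z ::= Z ^ R]
Z^R^R ⇒ R^R^R   [Z ::= R]
R^R^R ⇒ a^R^R   [R ::= a]
a^R^R ⇒ a^a^R   [R ::= a]
a^a^R ⇒ a^a^a   [R ::= a]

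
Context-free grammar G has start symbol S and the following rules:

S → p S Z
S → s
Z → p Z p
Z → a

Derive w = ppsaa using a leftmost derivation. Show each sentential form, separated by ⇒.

S⇒pSZ⇒ppSZZ⇒ppsZZ⇒ppsaZ⇒ppsaa

S ⇒ pSZ   [S → p S Z]
pSZ ⇒ ppSZZ   [S → p S Z]
ppSZZ ⇒ ppsZZ   [S → s]
ppsZZ ⇒ ppsaZ   [Z → a]
ppsaZ ⇒ ppsaa   [Z → a]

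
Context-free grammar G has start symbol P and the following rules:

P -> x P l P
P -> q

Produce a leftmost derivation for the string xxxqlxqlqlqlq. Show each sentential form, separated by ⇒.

P ⇒ xPlP ⇒ xxPlPlP ⇒ xxxPlPlPlP ⇒ xxxqlPlPlP ⇒ xxxqlxPlPlPlP ⇒ xxxqlxqlPlPlP ⇒ xxxqlxqlqlPlP ⇒ xxxqlxqlqlqlP ⇒ xxxqlxqlqlqlq

P ⇒ xPlP   [P -> x P l P]
xPlP ⇒ xxPlPlP   [P -> x P l P]
xxPlPlP ⇒ xxxPlPlPlP   [P -> x P l P]
xxxPlPlPlP ⇒ xxxqlPlPlP   [P -> q]
xxxqlPlPlP ⇒ xxxqlxPlPlPlP   [P -> x P l P]
xxxqlxPlPlPlP ⇒ xxxqlxqlPlPlP   [P -> q]
xxxqlxqlPlPlP ⇒ xxxqlxqlqlPlP   [P -> q]
xxxqlxqlqlPlP ⇒ xxxqlxqlqlqlP   [P -> q]
xxxqlxqlqlqlP ⇒ xxxqlxqlqlqlq   [P -> q]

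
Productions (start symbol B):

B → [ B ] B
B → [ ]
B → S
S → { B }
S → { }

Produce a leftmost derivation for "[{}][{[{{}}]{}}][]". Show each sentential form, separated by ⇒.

B ⇒ [B]B ⇒ [S]B ⇒ [{}]B ⇒ [{}][B]B ⇒ [{}][S]B ⇒ [{}][{B}]B ⇒ [{}][{[B]B}]B ⇒ [{}][{[S]B}]B ⇒ [{}][{[{B}]B}]B ⇒ [{}][{[{S}]B}]B ⇒ [{}][{[{{}}]B}]B ⇒ [{}][{[{{}}]S}]B ⇒ [{}][{[{{}}]{}}]B ⇒ [{}][{[{{}}]{}}][]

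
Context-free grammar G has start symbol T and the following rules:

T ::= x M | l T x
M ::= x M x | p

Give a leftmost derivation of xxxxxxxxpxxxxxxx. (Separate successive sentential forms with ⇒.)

T⇒xM⇒xxMx⇒xxxMxx⇒xxxxMxxx⇒xxxxxMxxxx⇒xxxxxxMxxxxx⇒xxxxxxxMxxxxxx⇒xxxxxxxxMxxxxxxx⇒xxxxxxxxpxxxxxxx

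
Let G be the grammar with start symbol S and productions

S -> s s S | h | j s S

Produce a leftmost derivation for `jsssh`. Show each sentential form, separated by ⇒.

S ⇒ jsS ⇒ jsssS ⇒ jsssh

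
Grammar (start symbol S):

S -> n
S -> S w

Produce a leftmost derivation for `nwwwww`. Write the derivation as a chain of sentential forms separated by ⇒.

S ⇒ Sw   [S -> S w]
Sw ⇒ Sww   [S -> S w]
Sww ⇒ Swww   [S -> S w]
Swww ⇒ Swwww   [S -> S w]
Swwww ⇒ Swwwww   [S -> S w]
Swwwww ⇒ nwwwww   [S -> n]

S ⇒ Sw ⇒ Sww ⇒ Swww ⇒ Swwww ⇒ Swwwww ⇒ nwwwww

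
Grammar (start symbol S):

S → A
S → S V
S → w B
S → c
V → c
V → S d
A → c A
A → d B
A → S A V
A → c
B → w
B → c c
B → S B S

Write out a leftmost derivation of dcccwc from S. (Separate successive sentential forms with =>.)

S => A => dB => dSBS => dSVBS => dAVBS => dcAVBS => dccVBS => dcccBS => dcccwS => dcccwc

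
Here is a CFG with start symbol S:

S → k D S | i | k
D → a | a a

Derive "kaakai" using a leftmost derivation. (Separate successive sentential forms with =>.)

S => kDS   [S → k D S]
kDS => kaaS   [D → a a]
kaaS => kaakDS   [S → k D S]
kaakDS => kaakaS   [D → a]
kaakaS => kaakai   [S → i]

S=>kDS=>kaaS=>kaakDS=>kaakaS=>kaakai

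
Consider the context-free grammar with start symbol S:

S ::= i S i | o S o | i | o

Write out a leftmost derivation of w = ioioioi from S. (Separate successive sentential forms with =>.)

S => iSi => ioSoi => ioiSioi => ioioioi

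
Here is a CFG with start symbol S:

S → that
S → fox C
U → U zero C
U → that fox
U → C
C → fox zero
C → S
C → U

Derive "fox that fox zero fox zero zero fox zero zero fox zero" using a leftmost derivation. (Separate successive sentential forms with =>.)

S => fox C   [S → fox C]
fox C => fox U   [C → U]
fox U => fox U zero C   [U → U zero C]
fox U zero C => fox U zero C zero C   [U → U zero C]
fox U zero C zero C => fox U zero C zero C zero C   [U → U zero C]
fox U zero C zero C zero C => fox that fox zero C zero C zero C   [U → that fox]
fox that fox zero C zero C zero C => fox that fox zero fox zero zero C zero C   [C → fox zero]
fox that fox zero fox zero zero C zero C => fox that fox zero fox zero zero fox zero zero C   [C → fox zero]
fox that fox zero fox zero zero fox zero zero C => fox that fox zero fox zero zero fox zero zero fox zero   [C → fox zero]

S => fox C => fox U => fox U zero C => fox U zero C zero C => fox U zero C zero C zero C => fox that fox zero C zero C zero C => fox that fox zero fox zero zero C zero C => fox that fox zero fox zero zero fox zero zero C => fox that fox zero fox zero zero fox zero zero fox zero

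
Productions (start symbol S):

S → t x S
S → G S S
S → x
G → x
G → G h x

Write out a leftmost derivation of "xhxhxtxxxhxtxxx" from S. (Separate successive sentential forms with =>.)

S => GSS => GhxSS => GhxhxSS => xhxhxSS => xhxhxtxSS => xhxhxtxxS => xhxhxtxxGSS => xhxhxtxxGhxSS => xhxhxtxxxhxSS => xhxhxtxxxhxtxSS => xhxhxtxxxhxtxxS => xhxhxtxxxhxtxxx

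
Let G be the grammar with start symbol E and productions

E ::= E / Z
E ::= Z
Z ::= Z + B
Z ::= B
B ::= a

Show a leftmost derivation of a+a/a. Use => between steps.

E => E/Z => Z/Z => Z+B/Z => B+B/Z => a+B/Z => a+a/Z => a+a/B => a+a/a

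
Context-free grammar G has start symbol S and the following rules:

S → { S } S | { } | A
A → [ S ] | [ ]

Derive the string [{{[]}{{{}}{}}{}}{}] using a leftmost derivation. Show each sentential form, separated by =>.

S => A   [S → A]
A => [S]   [A → [ S ]]
[S] => [{S}S]   [S → { S } S]
[{S}S] => [{{S}S}S]   [S → { S } S]
[{{S}S}S] => [{{A}S}S]   [S → A]
[{{A}S}S] => [{{[]}S}S]   [A → [ ]]
[{{[]}S}S] => [{{[]}{S}S}S]   [S → { S } S]
[{{[]}{S}S}S] => [{{[]}{{S}S}S}S]   [S → { S } S]
[{{[]}{{S}S}S}S] => [{{[]}{{{}}S}S}S]   [S → { }]
[{{[]}{{{}}S}S}S] => [{{[]}{{{}}{}}S}S]   [S → { }]
[{{[]}{{{}}{}}S}S] => [{{[]}{{{}}{}}{}}S]   [S → { }]
[{{[]}{{{}}{}}{}}S] => [{{[]}{{{}}{}}{}}{}]   [S → { }]

S => A => [S] => [{S}S] => [{{S}S}S] => [{{A}S}S] => [{{[]}S}S] => [{{[]}{S}S}S] => [{{[]}{{S}S}S}S] => [{{[]}{{{}}S}S}S] => [{{[]}{{{}}{}}S}S] => [{{[]}{{{}}{}}{}}S] => [{{[]}{{{}}{}}{}}{}]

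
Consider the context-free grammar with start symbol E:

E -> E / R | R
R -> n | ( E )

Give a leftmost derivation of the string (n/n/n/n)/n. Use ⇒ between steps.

E ⇒ E/R ⇒ R/R ⇒ (E)/R ⇒ (E/R)/R ⇒ (E/R/R)/R ⇒ (E/R/R/R)/R ⇒ (R/R/R/R)/R ⇒ (n/R/R/R)/R ⇒ (n/n/R/R)/R ⇒ (n/n/n/R)/R ⇒ (n/n/n/n)/R ⇒ (n/n/n/n)/n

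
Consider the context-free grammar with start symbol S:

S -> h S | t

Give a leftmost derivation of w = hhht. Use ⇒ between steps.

S ⇒ hS ⇒ hhS ⇒ hhhS ⇒ hhht

S ⇒ hS   [S -> h S]
hS ⇒ hhS   [S -> h S]
hhS ⇒ hhhS   [S -> h S]
hhhS ⇒ hhht   [S -> t]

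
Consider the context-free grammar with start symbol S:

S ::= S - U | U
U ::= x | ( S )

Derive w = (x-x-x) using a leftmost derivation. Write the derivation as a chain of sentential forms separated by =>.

S => U => (S) => (S-U) => (S-U-U) => (U-U-U) => (x-U-U) => (x-x-U) => (x-x-x)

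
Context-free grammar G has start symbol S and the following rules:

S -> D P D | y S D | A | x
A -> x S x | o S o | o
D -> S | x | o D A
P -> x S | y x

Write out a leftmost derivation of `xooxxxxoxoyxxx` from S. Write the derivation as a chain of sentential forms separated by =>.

S => A => xSx => xDPDx => xoDAPDx => xooDAAPDx => xooxAAPDx => xooxxSxAPDx => xooxxxxAPDx => xooxxxxoSoPDx => xooxxxxoxoPDx => xooxxxxoxoyxDx => xooxxxxoxoyxxx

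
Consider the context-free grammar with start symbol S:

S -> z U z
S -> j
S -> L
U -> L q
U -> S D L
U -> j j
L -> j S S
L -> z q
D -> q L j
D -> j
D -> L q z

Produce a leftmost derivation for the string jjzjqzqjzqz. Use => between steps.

S => L => jSS => jjS => jjzUz => jjzSDLz => jjzjDLz => jjzjqLjLz => jjzjqzqjLz => jjzjqzqjzqz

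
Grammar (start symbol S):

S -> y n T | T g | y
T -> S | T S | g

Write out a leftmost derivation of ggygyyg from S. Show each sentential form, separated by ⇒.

S⇒Tg⇒TSg⇒TSSg⇒SSSg⇒TgSSg⇒TSgSSg⇒SSgSSg⇒TgSgSSg⇒ggSgSSg⇒ggygSSg⇒ggygySg⇒ggygyyg

S ⇒ Tg   [S -> T g]
Tg ⇒ TSg   [T -> T S]
TSg ⇒ TSSg   [T -> T S]
TSSg ⇒ SSSg   [T -> S]
SSSg ⇒ TgSSg   [S -> T g]
TgSSg ⇒ TSgSSg   [T -> T S]
TSgSSg ⇒ SSgSSg   [T -> S]
SSgSSg ⇒ TgSgSSg   [S -> T g]
TgSgSSg ⇒ ggSgSSg   [T -> g]
ggSgSSg ⇒ ggygSSg   [S -> y]
ggygSSg ⇒ ggygySg   [S -> y]
ggygySg ⇒ ggygyyg   [S -> y]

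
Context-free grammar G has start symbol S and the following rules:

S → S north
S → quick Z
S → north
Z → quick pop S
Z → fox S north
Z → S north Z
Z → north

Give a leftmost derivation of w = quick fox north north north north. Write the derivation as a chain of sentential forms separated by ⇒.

S ⇒ S north ⇒ quick Z north ⇒ quick fox S north north ⇒ quick fox S north north north ⇒ quick fox north north north north

S ⇒ S north   [S → S north]
S north ⇒ quick Z north   [S → quick Z]
quick Z north ⇒ quick fox S north north   [Z → fox S north]
quick fox S north north ⇒ quick fox S north north north   [S → S north]
quick fox S north north north ⇒ quick fox north north north north   [S → north]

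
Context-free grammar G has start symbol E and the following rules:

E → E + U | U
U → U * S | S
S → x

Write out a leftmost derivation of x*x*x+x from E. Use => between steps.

E => E+U => U+U => U*S+U => U*S*S+U => S*S*S+U => x*S*S+U => x*x*S+U => x*x*x+U => x*x*x+S => x*x*x+x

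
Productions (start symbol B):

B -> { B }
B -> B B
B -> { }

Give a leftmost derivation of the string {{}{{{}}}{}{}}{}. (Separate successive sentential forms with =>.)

B => BB => {B}B => {BB}B => {BBB}B => {BBBB}B => {{}BBB}B => {{}{B}BB}B => {{}{{B}}BB}B => {{}{{{}}}BB}B => {{}{{{}}}{}B}B => {{}{{{}}}{}{}}B => {{}{{{}}}{}{}}{}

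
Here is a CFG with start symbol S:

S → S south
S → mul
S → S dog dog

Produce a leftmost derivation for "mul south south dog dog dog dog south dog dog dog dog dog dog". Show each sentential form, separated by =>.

S => S dog dog => S dog dog dog dog => S dog dog dog dog dog dog => S south dog dog dog dog dog dog => S dog dog south dog dog dog dog dog dog => S dog dog dog dog south dog dog dog dog dog dog => S south dog dog dog dog south dog dog dog dog dog dog => S south south dog dog dog dog south dog dog dog dog dog dog => mul south south dog dog dog dog south dog dog dog dog dog dog

S => S dog dog   [S → S dog dog]
S dog dog => S dog dog dog dog   [S → S dog dog]
S dog dog dog dog => S dog dog dog dog dog dog   [S → S dog dog]
S dog dog dog dog dog dog => S south dog dog dog dog dog dog   [S → S south]
S south dog dog dog dog dog dog => S dog dog south dog dog dog dog dog dog   [S → S dog dog]
S dog dog south dog dog dog dog dog dog => S dog dog dog dog south dog dog dog dog dog dog   [S → S dog dog]
S dog dog dog dog south dog dog dog dog dog dog => S south dog dog dog dog south dog dog dog dog dog dog   [S → S south]
S south dog dog dog dog south dog dog dog dog dog dog => S south south dog dog dog dog south dog dog dog dog dog dog   [S → S south]
S south south dog dog dog dog south dog dog dog dog dog dog => mul south south dog dog dog dog south dog dog dog dog dog dog   [S → mul]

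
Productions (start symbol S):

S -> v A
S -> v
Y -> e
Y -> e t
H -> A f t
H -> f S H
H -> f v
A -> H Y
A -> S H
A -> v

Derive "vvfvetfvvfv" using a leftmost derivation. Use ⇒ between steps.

S ⇒ vA ⇒ vSH ⇒ vvAH ⇒ vvHYH ⇒ vvfvYH ⇒ vvfvetH ⇒ vvfvetfSH ⇒ vvfvetfvAH ⇒ vvfvetfvvH ⇒ vvfvetfvvfv

S ⇒ vA   [S -> v A]
vA ⇒ vSH   [A -> S H]
vSH ⇒ vvAH   [S -> v A]
vvAH ⇒ vvHYH   [A -> H Y]
vvHYH ⇒ vvfvYH   [H -> f v]
vvfvYH ⇒ vvfvetH   [Y -> e t]
vvfvetH ⇒ vvfvetfSH   [H -> f S H]
vvfvetfSH ⇒ vvfvetfvAH   [S -> v A]
vvfvetfvAH ⇒ vvfvetfvvH   [A -> v]
vvfvetfvvH ⇒ vvfvetfvvfv   [H -> f v]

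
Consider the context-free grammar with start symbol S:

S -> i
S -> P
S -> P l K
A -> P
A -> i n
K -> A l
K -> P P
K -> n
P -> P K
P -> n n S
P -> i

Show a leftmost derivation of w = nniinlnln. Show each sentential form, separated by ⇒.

S⇒PlK⇒PKlK⇒PKKlK⇒nnSKKlK⇒nniKKlK⇒nniAlKlK⇒nniPlKlK⇒nniPKlKlK⇒nniiKlKlK⇒nniinlKlK⇒nniinlnlK⇒nniinlnln

S ⇒ PlK   [S -> P l K]
PlK ⇒ PKlK   [P -> P K]
PKlK ⇒ PKKlK   [P -> P K]
PKKlK ⇒ nnSKKlK   [P -> n n S]
nnSKKlK ⇒ nniKKlK   [S -> i]
nniKKlK ⇒ nniAlKlK   [K -> A l]
nniAlKlK ⇒ nniPlKlK   [A -> P]
nniPlKlK ⇒ nniPKlKlK   [P -> P K]
nniPKlKlK ⇒ nniiKlKlK   [P -> i]
nniiKlKlK ⇒ nniinlKlK   [K -> n]
nniinlKlK ⇒ nniinlnlK   [K -> n]
nniinlnlK ⇒ nniinlnln   [K -> n]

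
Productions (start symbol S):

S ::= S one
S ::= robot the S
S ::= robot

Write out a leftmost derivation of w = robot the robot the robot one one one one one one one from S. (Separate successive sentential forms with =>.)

S => S one   [S ::= S one]
S one => robot the S one   [S ::= robot the S]
robot the S one => robot the S one one   [S ::= S one]
robot the S one one => robot the S one one one   [S ::= S one]
robot the S one one one => robot the S one one one one   [S ::= S one]
robot the S one one one one => robot the S one one one one one   [S ::= S one]
robot the S one one one one one => robot the robot the S one one one one one   [S ::= robot the S]
robot the robot the S one one one one one => robot the robot the S one one one one one one   [S ::= S one]
robot the robot the S one one one one one one => robot the robot the S one one one one one one one   [S ::= S one]
robot the robot the S one one one one one one one => robot the robot the robot one one one one one one one   [S ::= robot]

S => S one => robot the S one => robot the S one one => robot the S one one one => robot the S one one one one => robot the S one one one one one => robot the robot the S one one one one one => robot the robot the S one one one one one one => robot the robot the S one one one one one one one => robot the robot the robot one one one one one one one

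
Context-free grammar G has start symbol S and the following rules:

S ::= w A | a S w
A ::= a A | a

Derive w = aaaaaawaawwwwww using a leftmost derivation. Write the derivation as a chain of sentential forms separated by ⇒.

S ⇒ aSw   [S ::= a S w]
aSw ⇒ aaSww   [S ::= a S w]
aaSww ⇒ aaaSwww   [S ::= a S w]
aaaSwww ⇒ aaaaSwwww   [S ::= a S w]
aaaaSwwww ⇒ aaaaaSwwwww   [S ::= a S w]
aaaaaSwwwww ⇒ aaaaaaSwwwwww   [S ::= a S w]
aaaaaaSwwwwww ⇒ aaaaaawAwwwwww   [S ::= w A]
aaaaaawAwwwwww ⇒ aaaaaawaAwwwwww   [A ::= a A]
aaaaaawaAwwwwww ⇒ aaaaaawaawwwwww   [A ::= a]

S ⇒ aSw ⇒ aaSww ⇒ aaaSwww ⇒ aaaaSwwww ⇒ aaaaaSwwwww ⇒ aaaaaaSwwwwww ⇒ aaaaaawAwwwwww ⇒ aaaaaawaAwwwwww ⇒ aaaaaawaawwwwww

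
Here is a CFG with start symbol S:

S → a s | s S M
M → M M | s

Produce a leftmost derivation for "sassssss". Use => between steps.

S => sSM => sasM => sasMM => sasMMM => sassMM => sassMMM => sassMMMM => sasssMMM => sassssMM => sasssssM => sassssss

S => sSM   [S → s S M]
sSM => sasM   [S → a s]
sasM => sasMM   [M → M M]
sasMM => sasMMM   [M → M M]
sasMMM => sassMM   [M → s]
sassMM => sassMMM   [M → M M]
sassMMM => sassMMMM   [M → M M]
sassMMMM => sasssMMM   [M → s]
sasssMMM => sassssMM   [M → s]
sassssMM => sasssssM   [M → s]
sasssssM => sassssss   [M → s]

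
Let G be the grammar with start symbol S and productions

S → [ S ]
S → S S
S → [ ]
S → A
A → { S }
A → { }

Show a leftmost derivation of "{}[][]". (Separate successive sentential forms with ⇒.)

S⇒SS⇒AS⇒{}S⇒{}SS⇒{}[]S⇒{}[][]

S ⇒ SS   [S → S S]
SS ⇒ AS   [S → A]
AS ⇒ {}S   [A → { }]
{}S ⇒ {}SS   [S → S S]
{}SS ⇒ {}[]S   [S → [ ]]
{}[]S ⇒ {}[][]   [S → [ ]]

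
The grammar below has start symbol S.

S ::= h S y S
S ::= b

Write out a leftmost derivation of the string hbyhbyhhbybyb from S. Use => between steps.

S => hSyS   [S ::= h S y S]
hSyS => hbyS   [S ::= b]
hbyS => hbyhSyS   [S ::= h S y S]
hbyhSyS => hbyhbyS   [S ::= b]
hbyhbyS => hbyhbyhSyS   [S ::= h S y S]
hbyhbyhSyS => hbyhbyhhSySyS   [S ::= h S y S]
hbyhbyhhSySyS => hbyhbyhhbySyS   [S ::= b]
hbyhbyhhbySyS => hbyhbyhhbybyS   [S ::= b]
hbyhbyhhbybyS => hbyhbyhhbybyb   [S ::= b]

S => hSyS => hbyS => hbyhSyS => hbyhbyS => hbyhbyhSyS => hbyhbyhhSySyS => hbyhbyhhbySyS => hbyhbyhhbybyS => hbyhbyhhbybyb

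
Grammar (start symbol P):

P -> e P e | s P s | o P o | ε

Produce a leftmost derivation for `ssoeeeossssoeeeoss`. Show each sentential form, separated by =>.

P => sPs   [P -> s P s]
sPs => ssPss   [P -> s P s]
ssPss => ssoPoss   [P -> o P o]
ssoPoss => ssoePeoss   [P -> e P e]
ssoePeoss => ssoeePeeoss   [P -> e P e]
ssoeePeeoss => ssoeeePeeeoss   [P -> e P e]
ssoeeePeeeoss => ssoeeeoPoeeeoss   [P -> o P o]
ssoeeeoPoeeeoss => ssoeeeosPsoeeeoss   [P -> s P s]
ssoeeeosPsoeeeoss => ssoeeeossPssoeeeoss   [P -> s P s]
ssoeeeossPssoeeeoss => ssoeeeossssoeeeoss   [P -> ε]

P => sPs => ssPss => ssoPoss => ssoePeoss => ssoeePeeoss => ssoeeePeeeoss => ssoeeeoPoeeeoss => ssoeeeosPsoeeeoss => ssoeeeossPssoeeeoss => ssoeeeossssoeeeoss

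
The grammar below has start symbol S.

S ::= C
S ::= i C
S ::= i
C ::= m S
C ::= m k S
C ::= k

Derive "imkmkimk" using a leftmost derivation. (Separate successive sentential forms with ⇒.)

S ⇒ iC ⇒ imkS ⇒ imkC ⇒ imkmkS ⇒ imkmkiC ⇒ imkmkimS ⇒ imkmkimC ⇒ imkmkimk

S ⇒ iC   [S ::= i C]
iC ⇒ imkS   [C ::= m k S]
imkS ⇒ imkC   [S ::= C]
imkC ⇒ imkmkS   [C ::= m k S]
imkmkS ⇒ imkmkiC   [S ::= i C]
imkmkiC ⇒ imkmkimS   [C ::= m S]
imkmkimS ⇒ imkmkimC   [S ::= C]
imkmkimC ⇒ imkmkimk   [C ::= k]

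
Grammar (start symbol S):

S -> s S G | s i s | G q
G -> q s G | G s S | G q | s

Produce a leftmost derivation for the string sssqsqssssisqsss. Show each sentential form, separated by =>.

S => sSG => ssSGG => sssSGGG => sssGqGGG => sssGsSqGGG => sssqsGsSqGGG => sssqsqsGsSqGGG => sssqsqsssSqGGG => sssqsqssssisqGGG => sssqsqssssisqsGG => sssqsqssssisqssG => sssqsqssssisqsss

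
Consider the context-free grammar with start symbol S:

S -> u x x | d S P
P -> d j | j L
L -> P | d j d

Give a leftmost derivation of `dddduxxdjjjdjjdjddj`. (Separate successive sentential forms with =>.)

S=>dSP=>ddSPP=>dddSPPP=>ddddSPPPP=>dddduxxPPPP=>dddduxxdjPPP=>dddduxxdjjLPP=>dddduxxdjjPPP=>dddduxxdjjjLPP=>dddduxxdjjjPPP=>dddduxxdjjjdjPP=>dddduxxdjjjdjjLP=>dddduxxdjjjdjjdjdP=>dddduxxdjjjdjjdjddj

S => dSP   [S -> d S P]
dSP => ddSPP   [S -> d S P]
ddSPP => dddSPPP   [S -> d S P]
dddSPPP => ddddSPPPP   [S -> d S P]
ddddSPPPP => dddduxxPPPP   [S -> u x x]
dddduxxPPPP => dddduxxdjPPP   [P -> d j]
dddduxxdjPPP => dddduxxdjjLPP   [P -> j L]
dddduxxdjjLPP => dddduxxdjjPPP   [L -> P]
dddduxxdjjPPP => dddduxxdjjjLPP   [P -> j L]
dddduxxdjjjLPP => dddduxxdjjjPPP   [L -> P]
dddduxxdjjjPPP => dddduxxdjjjdjPP   [P -> d j]
dddduxxdjjjdjPP => dddduxxdjjjdjjLP   [P -> j L]
dddduxxdjjjdjjLP => dddduxxdjjjdjjdjdP   [L -> d j d]
dddduxxdjjjdjjdjdP => dddduxxdjjjdjjdjddj   [P -> d j]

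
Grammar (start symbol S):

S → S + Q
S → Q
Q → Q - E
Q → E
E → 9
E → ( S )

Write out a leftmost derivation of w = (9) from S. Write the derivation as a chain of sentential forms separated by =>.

S => Q   [S → Q]
Q => E   [Q → E]
E => (S)   [E → ( S )]
(S) => (Q)   [S → Q]
(Q) => (E)   [Q → E]
(E) => (9)   [E → 9]

S => Q => E => (S) => (Q) => (E) => (9)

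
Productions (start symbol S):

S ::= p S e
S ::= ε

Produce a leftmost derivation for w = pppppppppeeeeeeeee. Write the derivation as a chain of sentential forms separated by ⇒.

S⇒pSe⇒ppSee⇒pppSeee⇒ppppSeeee⇒pppppSeeeee⇒ppppppSeeeeee⇒pppppppSeeeeeee⇒ppppppppSeeeeeeee⇒pppppppppSeeeeeeeee⇒pppppppppeeeeeeeee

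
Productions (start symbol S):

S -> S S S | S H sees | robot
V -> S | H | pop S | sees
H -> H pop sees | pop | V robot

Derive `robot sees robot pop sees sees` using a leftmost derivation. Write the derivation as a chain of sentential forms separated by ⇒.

S ⇒ S H sees ⇒ robot H sees ⇒ robot H pop sees sees ⇒ robot V robot pop sees sees ⇒ robot sees robot pop sees sees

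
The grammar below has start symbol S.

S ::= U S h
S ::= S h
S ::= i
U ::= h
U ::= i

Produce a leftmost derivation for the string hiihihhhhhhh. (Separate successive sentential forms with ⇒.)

S ⇒ USh   [S ::= U S h]
USh ⇒ hSh   [U ::= h]
hSh ⇒ hShh   [S ::= S h]
hShh ⇒ hUShhh   [S ::= U S h]
hUShhh ⇒ hiShhh   [U ::= i]
hiShhh ⇒ hiShhhh   [S ::= S h]
hiShhhh ⇒ hiUShhhhh   [S ::= U S h]
hiUShhhhh ⇒ hiiShhhhh   [U ::= i]
hiiShhhhh ⇒ hiiUShhhhhh   [S ::= U S h]
hiiUShhhhhh ⇒ hiihShhhhhh   [U ::= h]
hiihShhhhhh ⇒ hiihShhhhhhh   [S ::= S h]
hiihShhhhhhh ⇒ hiihihhhhhhh   [S ::= i]

S ⇒ USh ⇒ hSh ⇒ hShh ⇒ hUShhh ⇒ hiShhh ⇒ hiShhhh ⇒ hiUShhhhh ⇒ hiiShhhhh ⇒ hiiUShhhhhh ⇒ hiihShhhhhh ⇒ hiihShhhhhhh ⇒ hiihihhhhhhh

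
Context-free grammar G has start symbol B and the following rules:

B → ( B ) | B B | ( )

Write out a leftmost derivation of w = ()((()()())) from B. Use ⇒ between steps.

B⇒BB⇒()B⇒()(B)⇒()((B))⇒()((BB))⇒()((BBB))⇒()((()BB))⇒()((()()B))⇒()((()()()))

B ⇒ BB   [B → B B]
BB ⇒ ()B   [B → ( )]
()B ⇒ ()(B)   [B → ( B )]
()(B) ⇒ ()((B))   [B → ( B )]
()((B)) ⇒ ()((BB))   [B → B B]
()((BB)) ⇒ ()((BBB))   [B → B B]
()((BBB)) ⇒ ()((()BB))   [B → ( )]
()((()BB)) ⇒ ()((()()B))   [B → ( )]
()((()()B)) ⇒ ()((()()()))   [B → ( )]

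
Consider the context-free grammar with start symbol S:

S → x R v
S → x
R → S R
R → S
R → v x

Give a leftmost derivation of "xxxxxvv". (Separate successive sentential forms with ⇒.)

S ⇒ xRv ⇒ xSv ⇒ xxRvv ⇒ xxSRvv ⇒ xxxRvv ⇒ xxxSRvv ⇒ xxxxRvv ⇒ xxxxSvv ⇒ xxxxxvv

S ⇒ xRv   [S → x R v]
xRv ⇒ xSv   [R → S]
xSv ⇒ xxRvv   [S → x R v]
xxRvv ⇒ xxSRvv   [R → S R]
xxSRvv ⇒ xxxRvv   [S → x]
xxxRvv ⇒ xxxSRvv   [R → S R]
xxxSRvv ⇒ xxxxRvv   [S → x]
xxxxRvv ⇒ xxxxSvv   [R → S]
xxxxSvv ⇒ xxxxxvv   [S → x]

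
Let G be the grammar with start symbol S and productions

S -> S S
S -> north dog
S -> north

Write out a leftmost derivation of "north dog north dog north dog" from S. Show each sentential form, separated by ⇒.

S ⇒ S S ⇒ north dog S ⇒ north dog S S ⇒ north dog north dog S ⇒ north dog north dog north dog

S ⇒ S S   [S -> S S]
S S ⇒ north dog S   [S -> north dog]
north dog S ⇒ north dog S S   [S -> S S]
north dog S S ⇒ north dog north dog S   [S -> north dog]
north dog north dog S ⇒ north dog north dog north dog   [S -> north dog]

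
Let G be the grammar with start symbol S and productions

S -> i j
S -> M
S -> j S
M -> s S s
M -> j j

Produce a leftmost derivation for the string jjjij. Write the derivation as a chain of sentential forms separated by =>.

S => jS => jjS => jjjS => jjjij

S => jS   [S -> j S]
jS => jjS   [S -> j S]
jjS => jjjS   [S -> j S]
jjjS => jjjij   [S -> i j]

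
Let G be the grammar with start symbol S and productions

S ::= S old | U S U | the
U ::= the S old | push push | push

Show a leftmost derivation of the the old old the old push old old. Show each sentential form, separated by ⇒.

S ⇒ S old ⇒ S old old ⇒ U S U old old ⇒ the S old S U old old ⇒ the S old old S U old old ⇒ the the old old S U old old ⇒ the the old old S old U old old ⇒ the the old old the old U old old ⇒ the the old old the old push old old

S ⇒ S old   [S ::= S old]
S old ⇒ S old old   [S ::= S old]
S old old ⇒ U S U old old   [S ::= U S U]
U S U old old ⇒ the S old S U old old   [U ::= the S old]
the S old S U old old ⇒ the S old old S U old old   [S ::= S old]
the S old old S U old old ⇒ the the old old S U old old   [S ::= the]
the the old old S U old old ⇒ the the old old S old U old old   [S ::= S old]
the the old old S old U old old ⇒ the the old old the old U old old   [S ::= the]
the the old old the old U old old ⇒ the the old old the old push old old   [U ::= push]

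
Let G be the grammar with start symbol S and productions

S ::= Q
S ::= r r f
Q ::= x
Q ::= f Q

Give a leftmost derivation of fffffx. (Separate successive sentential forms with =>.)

S=>Q=>fQ=>ffQ=>fffQ=>ffffQ=>fffffQ=>fffffx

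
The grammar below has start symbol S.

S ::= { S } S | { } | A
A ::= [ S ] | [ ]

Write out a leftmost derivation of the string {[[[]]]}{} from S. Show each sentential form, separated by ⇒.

S ⇒ {S}S ⇒ {A}S ⇒ {[S]}S ⇒ {[A]}S ⇒ {[[S]]}S ⇒ {[[A]]}S ⇒ {[[[]]]}S ⇒ {[[[]]]}{}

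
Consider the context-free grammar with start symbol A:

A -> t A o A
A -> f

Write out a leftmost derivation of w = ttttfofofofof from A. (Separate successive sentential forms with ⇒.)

A⇒tAoA⇒ttAoAoA⇒tttAoAoAoA⇒ttttAoAoAoAoA⇒ttttfoAoAoAoA⇒ttttfofoAoAoA⇒ttttfofofoAoA⇒ttttfofofofoA⇒ttttfofofofof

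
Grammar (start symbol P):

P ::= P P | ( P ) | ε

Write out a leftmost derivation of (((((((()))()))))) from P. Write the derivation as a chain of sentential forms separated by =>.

P => PP   [P ::= P P]
PP => (P)P   [P ::= ( P )]
(P)P => ((P))P   [P ::= ( P )]
((P))P => (((P)))P   [P ::= ( P )]
(((P)))P => ((((P))))P   [P ::= ( P )]
((((P))))P => (((((P)))))P   [P ::= ( P )]
(((((P)))))P => (((((PP)))))P   [P ::= P P]
(((((PP)))))P => ((((((P)P)))))P   [P ::= ( P )]
((((((P)P)))))P => (((((((P))P)))))P   [P ::= ( P )]
(((((((P))P)))))P => ((((((((P)))P)))))P   [P ::= ( P )]
((((((((P)))P)))))P => (((((((()))P)))))P   [P ::= ε]
(((((((()))P)))))P => (((((((()))(P))))))P   [P ::= ( P )]
(((((((()))(P))))))P => (((((((()))())))))P   [P ::= ε]
(((((((()))())))))P => (((((((()))())))))   [P ::= ε]

P => PP => (P)P => ((P))P => (((P)))P => ((((P))))P => (((((P)))))P => (((((PP)))))P => ((((((P)P)))))P => (((((((P))P)))))P => ((((((((P)))P)))))P => (((((((()))P)))))P => (((((((()))(P))))))P => (((((((()))())))))P => (((((((()))())))))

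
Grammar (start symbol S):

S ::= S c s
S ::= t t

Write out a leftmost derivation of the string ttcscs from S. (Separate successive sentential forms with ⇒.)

S ⇒ Scs   [S ::= S c s]
Scs ⇒ Scscs   [S ::= S c s]
Scscs ⇒ ttcscs   [S ::= t t]

S ⇒ Scs ⇒ Scscs ⇒ ttcscs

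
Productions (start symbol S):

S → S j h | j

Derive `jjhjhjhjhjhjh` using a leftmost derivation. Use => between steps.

S => Sjh   [S → S j h]
Sjh => Sjhjh   [S → S j h]
Sjhjh => Sjhjhjh   [S → S j h]
Sjhjhjh => Sjhjhjhjh   [S → S j h]
Sjhjhjhjh => Sjhjhjhjhjh   [S → S j h]
Sjhjhjhjhjh => Sjhjhjhjhjhjh   [S → S j h]
Sjhjhjhjhjhjh => jjhjhjhjhjhjh   [S → j]

S => Sjh => Sjhjh => Sjhjhjh => Sjhjhjhjh => Sjhjhjhjhjh => Sjhjhjhjhjhjh => jjhjhjhjhjhjh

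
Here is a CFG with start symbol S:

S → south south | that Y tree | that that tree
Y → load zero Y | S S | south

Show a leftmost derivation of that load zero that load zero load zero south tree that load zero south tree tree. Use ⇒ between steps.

S ⇒ that Y tree ⇒ that load zero Y tree ⇒ that load zero S S tree ⇒ that load zero that Y tree S tree ⇒ that load zero that load zero Y tree S tree ⇒ that load zero that load zero load zero Y tree S tree ⇒ that load zero that load zero load zero south tree S tree ⇒ that load zero that load zero load zero south tree that Y tree tree ⇒ that load zero that load zero load zero south tree that load zero Y tree tree ⇒ that load zero that load zero load zero south tree that load zero south tree tree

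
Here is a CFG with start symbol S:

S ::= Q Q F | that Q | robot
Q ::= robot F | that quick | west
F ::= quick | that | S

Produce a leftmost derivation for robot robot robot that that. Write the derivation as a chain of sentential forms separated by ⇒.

S ⇒ Q Q F ⇒ robot F Q F ⇒ robot S Q F ⇒ robot robot Q F ⇒ robot robot robot F F ⇒ robot robot robot that F ⇒ robot robot robot that that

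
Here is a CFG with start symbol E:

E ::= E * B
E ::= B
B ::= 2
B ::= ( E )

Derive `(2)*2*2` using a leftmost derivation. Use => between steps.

E=>E*B=>E*B*B=>B*B*B=>(E)*B*B=>(B)*B*B=>(2)*B*B=>(2)*2*B=>(2)*2*2

E => E*B   [E ::= E * B]
E*B => E*B*B   [E ::= E * B]
E*B*B => B*B*B   [E ::= B]
B*B*B => (E)*B*B   [B ::= ( E )]
(E)*B*B => (B)*B*B   [E ::= B]
(B)*B*B => (2)*B*B   [B ::= 2]
(2)*B*B => (2)*2*B   [B ::= 2]
(2)*2*B => (2)*2*2   [B ::= 2]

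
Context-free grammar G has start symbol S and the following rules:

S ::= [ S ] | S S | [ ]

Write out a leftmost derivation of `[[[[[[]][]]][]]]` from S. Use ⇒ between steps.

S ⇒ [S]   [S ::= [ S ]]
[S] ⇒ [[S]]   [S ::= [ S ]]
[[S]] ⇒ [[SS]]   [S ::= S S]
[[SS]] ⇒ [[[S]S]]   [S ::= [ S ]]
[[[S]S]] ⇒ [[[[S]]S]]   [S ::= [ S ]]
[[[[S]]S]] ⇒ [[[[SS]]S]]   [S ::= S S]
[[[[SS]]S]] ⇒ [[[[[S]S]]S]]   [S ::= [ S ]]
[[[[[S]S]]S]] ⇒ [[[[[[]]S]]S]]   [S ::= [ ]]
[[[[[[]]S]]S]] ⇒ [[[[[[]][]]]S]]   [S ::= [ ]]
[[[[[[]][]]]S]] ⇒ [[[[[[]][]]][]]]   [S ::= [ ]]

S⇒[S]⇒[[S]]⇒[[SS]]⇒[[[S]S]]⇒[[[[S]]S]]⇒[[[[SS]]S]]⇒[[[[[S]S]]S]]⇒[[[[[[]]S]]S]]⇒[[[[[[]][]]]S]]⇒[[[[[[]][]]][]]]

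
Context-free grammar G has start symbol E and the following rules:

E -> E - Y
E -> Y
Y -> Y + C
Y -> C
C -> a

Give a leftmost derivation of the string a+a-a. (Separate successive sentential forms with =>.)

E=>E-Y=>Y-Y=>Y+C-Y=>C+C-Y=>a+C-Y=>a+a-Y=>a+a-C=>a+a-a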